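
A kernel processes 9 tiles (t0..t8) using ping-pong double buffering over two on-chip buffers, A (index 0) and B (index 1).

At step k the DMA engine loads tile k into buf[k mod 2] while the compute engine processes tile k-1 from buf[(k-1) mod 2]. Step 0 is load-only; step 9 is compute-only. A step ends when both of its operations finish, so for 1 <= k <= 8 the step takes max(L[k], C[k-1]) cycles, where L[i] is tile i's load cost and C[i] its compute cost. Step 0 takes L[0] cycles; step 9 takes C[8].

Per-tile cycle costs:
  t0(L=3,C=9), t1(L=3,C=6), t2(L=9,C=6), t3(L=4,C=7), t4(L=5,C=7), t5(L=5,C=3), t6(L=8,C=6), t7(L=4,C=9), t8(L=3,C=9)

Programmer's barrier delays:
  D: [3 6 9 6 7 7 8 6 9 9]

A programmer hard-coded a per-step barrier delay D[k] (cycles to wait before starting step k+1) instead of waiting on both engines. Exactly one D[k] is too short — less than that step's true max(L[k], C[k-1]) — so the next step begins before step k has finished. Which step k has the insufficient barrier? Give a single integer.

k=0 barrier L[0]=3→3c, D[0]=3 ok
k=1 barrier max(L[1]=3,C[0]=9)→9c, D[1]=6 SHORT
k=2 barrier max(L[2]=9,C[1]=6)→9c, D[2]=9 ok
k=3 barrier max(L[3]=4,C[2]=6)→6c, D[3]=6 ok
k=4 barrier max(L[4]=5,C[3]=7)→7c, D[4]=7 ok
k=5 barrier max(L[5]=5,C[4]=7)→7c, D[5]=7 ok
k=6 barrier max(L[6]=8,C[5]=3)→8c, D[6]=8 ok
k=7 barrier max(L[7]=4,C[6]=6)→6c, D[7]=6 ok
k=8 barrier max(L[8]=3,C[7]=9)→9c, D[8]=9 ok
k=9 barrier C[8]=9→9c, D[9]=9 ok

hazard at step 1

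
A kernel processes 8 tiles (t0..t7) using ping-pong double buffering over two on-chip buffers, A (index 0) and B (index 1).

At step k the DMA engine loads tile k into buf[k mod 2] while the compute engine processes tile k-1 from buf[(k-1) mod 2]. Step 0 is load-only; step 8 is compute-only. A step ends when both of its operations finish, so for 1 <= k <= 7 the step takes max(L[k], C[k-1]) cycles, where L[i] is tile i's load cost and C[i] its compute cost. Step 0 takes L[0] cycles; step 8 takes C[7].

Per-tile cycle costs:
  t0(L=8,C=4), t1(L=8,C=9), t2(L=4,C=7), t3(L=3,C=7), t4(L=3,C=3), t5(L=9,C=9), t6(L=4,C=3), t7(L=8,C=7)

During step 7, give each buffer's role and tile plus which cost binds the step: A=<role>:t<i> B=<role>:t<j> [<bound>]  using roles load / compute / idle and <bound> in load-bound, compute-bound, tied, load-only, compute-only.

step 7: A=compute:t6 B=load:t7 [load-bound]

k=0 load=t0/8c comp=- wait=8 total=8
k=1 load=t1/8c comp=t0/4c wait=8 total=16
k=2 load=t2/4c comp=t1/9c wait=9 total=25
k=3 load=t3/3c comp=t2/7c wait=7 total=32
k=4 load=t4/3c comp=t3/7c wait=7 total=39
k=5 load=t5/9c comp=t4/3c wait=9 total=48
k=6 load=t6/4c comp=t5/9c wait=9 total=57
k=7 load=t7/8c comp=t6/3c wait=8 total=65
k=8 load=- comp=t7/7c wait=7 total=72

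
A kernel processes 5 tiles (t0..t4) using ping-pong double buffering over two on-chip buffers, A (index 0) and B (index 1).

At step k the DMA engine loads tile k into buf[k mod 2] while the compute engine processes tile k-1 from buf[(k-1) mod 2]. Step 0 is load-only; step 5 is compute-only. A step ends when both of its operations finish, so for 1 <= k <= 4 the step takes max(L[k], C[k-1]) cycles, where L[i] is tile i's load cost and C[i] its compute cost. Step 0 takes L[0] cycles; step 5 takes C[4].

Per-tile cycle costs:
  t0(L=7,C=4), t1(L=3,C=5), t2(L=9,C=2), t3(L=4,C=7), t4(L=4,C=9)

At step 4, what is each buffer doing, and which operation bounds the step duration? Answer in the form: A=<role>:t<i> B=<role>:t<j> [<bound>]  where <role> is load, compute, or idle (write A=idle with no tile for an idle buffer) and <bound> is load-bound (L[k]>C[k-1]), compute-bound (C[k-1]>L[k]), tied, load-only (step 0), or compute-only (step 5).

step 4: A=load:t4 B=compute:t3 [compute-bound]

[0] DMA t0→A (7c) ∥ CU idle ⇒ 7c, clock 7
[1] DMA t1→B (3c) ∥ CU A:t0 (4c) ⇒ 4c, clock 11
[2] DMA t2→A (9c) ∥ CU B:t1 (5c) ⇒ 9c, clock 20
[3] DMA t3→B (4c) ∥ CU A:t2 (2c) ⇒ 4c, clock 24
[4] DMA t4→A (4c) ∥ CU B:t3 (7c) ⇒ 7c, clock 31
[5] DMA idle ∥ CU A:t4 (9c) ⇒ 9c, clock 40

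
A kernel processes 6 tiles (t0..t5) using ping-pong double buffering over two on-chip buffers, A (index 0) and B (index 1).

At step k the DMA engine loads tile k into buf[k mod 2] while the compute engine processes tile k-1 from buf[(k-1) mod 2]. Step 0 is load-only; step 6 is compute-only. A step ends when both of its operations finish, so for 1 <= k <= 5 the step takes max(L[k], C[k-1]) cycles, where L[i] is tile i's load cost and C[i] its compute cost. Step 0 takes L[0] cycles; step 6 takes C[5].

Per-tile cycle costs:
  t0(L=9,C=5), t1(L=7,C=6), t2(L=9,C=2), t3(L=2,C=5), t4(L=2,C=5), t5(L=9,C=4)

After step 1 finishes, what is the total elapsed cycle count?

end_cycle[1] = 16

[0] DMA t0→A (9c) ∥ CU idle ⇒ 9c, clock 9
[1] DMA t1→B (7c) ∥ CU A:t0 (5c) ⇒ 7c, clock 16
[2] DMA t2→A (9c) ∥ CU B:t1 (6c) ⇒ 9c, clock 25
[3] DMA t3→B (2c) ∥ CU A:t2 (2c) ⇒ 2c, clock 27
[4] DMA t4→A (2c) ∥ CU B:t3 (5c) ⇒ 5c, clock 32
[5] DMA t5→B (9c) ∥ CU A:t4 (5c) ⇒ 9c, clock 41
[6] DMA idle ∥ CU B:t5 (4c) ⇒ 4c, clock 45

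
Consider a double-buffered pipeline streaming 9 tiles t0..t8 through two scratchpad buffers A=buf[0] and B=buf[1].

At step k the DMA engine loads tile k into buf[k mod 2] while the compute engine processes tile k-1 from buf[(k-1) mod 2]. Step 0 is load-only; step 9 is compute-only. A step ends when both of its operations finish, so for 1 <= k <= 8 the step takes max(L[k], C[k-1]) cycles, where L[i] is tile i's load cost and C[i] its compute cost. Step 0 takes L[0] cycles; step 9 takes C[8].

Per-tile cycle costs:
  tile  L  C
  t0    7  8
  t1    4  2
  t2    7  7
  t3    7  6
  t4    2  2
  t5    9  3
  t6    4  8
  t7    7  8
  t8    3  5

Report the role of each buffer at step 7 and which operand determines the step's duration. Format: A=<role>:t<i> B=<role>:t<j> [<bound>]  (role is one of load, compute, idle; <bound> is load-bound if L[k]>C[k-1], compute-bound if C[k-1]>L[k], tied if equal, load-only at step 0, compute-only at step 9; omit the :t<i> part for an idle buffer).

step 7: A=compute:t6 B=load:t7 [compute-bound]

k=0 load=t0/7c comp=- wait=7 total=7
k=1 load=t1/4c comp=t0/8c wait=8 total=15
k=2 load=t2/7c comp=t1/2c wait=7 total=22
k=3 load=t3/7c comp=t2/7c wait=7 total=29
k=4 load=t4/2c comp=t3/6c wait=6 total=35
k=5 load=t5/9c comp=t4/2c wait=9 total=44
k=6 load=t6/4c comp=t5/3c wait=4 total=48
k=7 load=t7/7c comp=t6/8c wait=8 total=56
k=8 load=t8/3c comp=t7/8c wait=8 total=64
k=9 load=- comp=t8/5c wait=5 total=69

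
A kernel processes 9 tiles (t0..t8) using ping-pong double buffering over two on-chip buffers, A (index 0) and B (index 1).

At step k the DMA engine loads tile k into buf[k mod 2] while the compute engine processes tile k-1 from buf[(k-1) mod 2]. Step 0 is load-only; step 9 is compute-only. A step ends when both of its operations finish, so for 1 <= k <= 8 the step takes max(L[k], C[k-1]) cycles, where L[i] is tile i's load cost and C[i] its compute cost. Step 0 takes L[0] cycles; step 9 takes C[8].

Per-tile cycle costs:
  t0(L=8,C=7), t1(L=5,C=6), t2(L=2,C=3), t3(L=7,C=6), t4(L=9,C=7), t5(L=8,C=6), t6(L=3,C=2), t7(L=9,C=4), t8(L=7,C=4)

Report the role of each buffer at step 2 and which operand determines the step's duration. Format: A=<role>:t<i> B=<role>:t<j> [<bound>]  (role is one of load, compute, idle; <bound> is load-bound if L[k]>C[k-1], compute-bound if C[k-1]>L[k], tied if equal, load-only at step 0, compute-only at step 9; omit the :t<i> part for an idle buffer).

k=0 load=t0/8c comp=- wait=8 total=8
k=1 load=t1/5c comp=t0/7c wait=7 total=15
k=2 load=t2/2c comp=t1/6c wait=6 total=21
k=3 load=t3/7c comp=t2/3c wait=7 total=28
k=4 load=t4/9c comp=t3/6c wait=9 total=37
k=5 load=t5/8c comp=t4/7c wait=8 total=45
k=6 load=t6/3c comp=t5/6c wait=6 total=51
k=7 load=t7/9c comp=t6/2c wait=9 total=60
k=8 load=t8/7c comp=t7/4c wait=7 total=67
k=9 load=- comp=t8/4c wait=4 total=71

step 2: A=load:t2 B=compute:t1 [compute-bound]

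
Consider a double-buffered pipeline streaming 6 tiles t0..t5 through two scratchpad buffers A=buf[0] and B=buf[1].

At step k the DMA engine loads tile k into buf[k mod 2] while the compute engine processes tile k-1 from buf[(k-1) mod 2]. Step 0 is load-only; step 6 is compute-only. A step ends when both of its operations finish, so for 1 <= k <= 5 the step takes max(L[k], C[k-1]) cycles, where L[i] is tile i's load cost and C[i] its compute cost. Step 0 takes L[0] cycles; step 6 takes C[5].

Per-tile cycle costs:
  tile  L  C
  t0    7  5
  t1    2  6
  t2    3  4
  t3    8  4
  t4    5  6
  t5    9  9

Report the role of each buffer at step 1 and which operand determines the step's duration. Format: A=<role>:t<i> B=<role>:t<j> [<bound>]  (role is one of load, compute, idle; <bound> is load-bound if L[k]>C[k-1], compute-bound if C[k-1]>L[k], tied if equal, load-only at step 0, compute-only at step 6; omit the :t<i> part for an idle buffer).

step 1: A=compute:t0 B=load:t1 [compute-bound]

k=0 load=t0/7c comp=- wait=7 total=7
k=1 load=t1/2c comp=t0/5c wait=5 total=12
k=2 load=t2/3c comp=t1/6c wait=6 total=18
k=3 load=t3/8c comp=t2/4c wait=8 total=26
k=4 load=t4/5c comp=t3/4c wait=5 total=31
k=5 load=t5/9c comp=t4/6c wait=9 total=40
k=6 load=- comp=t5/9c wait=9 total=49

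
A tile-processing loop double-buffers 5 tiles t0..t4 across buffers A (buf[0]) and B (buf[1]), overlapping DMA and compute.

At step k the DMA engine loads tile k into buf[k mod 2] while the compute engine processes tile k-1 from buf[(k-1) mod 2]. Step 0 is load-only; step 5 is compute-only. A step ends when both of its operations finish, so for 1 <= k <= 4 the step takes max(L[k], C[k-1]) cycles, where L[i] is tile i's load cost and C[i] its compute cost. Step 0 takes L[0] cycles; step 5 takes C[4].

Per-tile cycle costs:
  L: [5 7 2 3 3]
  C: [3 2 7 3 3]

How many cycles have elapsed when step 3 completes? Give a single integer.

end_cycle[3] = 21

  0. 5=5c; end=5; A:t0 B:-
  1. max(7,3)=7c; end=12; A:t0 B:t1
  2. max(2,2)=2c; end=14; A:t2 B:t1
  3. max(3,7)=7c; end=21; A:t2 B:t3
  4. max(3,3)=3c; end=24; A:t4 B:t3
  5. 3=3c; end=27; A:t4 B:t3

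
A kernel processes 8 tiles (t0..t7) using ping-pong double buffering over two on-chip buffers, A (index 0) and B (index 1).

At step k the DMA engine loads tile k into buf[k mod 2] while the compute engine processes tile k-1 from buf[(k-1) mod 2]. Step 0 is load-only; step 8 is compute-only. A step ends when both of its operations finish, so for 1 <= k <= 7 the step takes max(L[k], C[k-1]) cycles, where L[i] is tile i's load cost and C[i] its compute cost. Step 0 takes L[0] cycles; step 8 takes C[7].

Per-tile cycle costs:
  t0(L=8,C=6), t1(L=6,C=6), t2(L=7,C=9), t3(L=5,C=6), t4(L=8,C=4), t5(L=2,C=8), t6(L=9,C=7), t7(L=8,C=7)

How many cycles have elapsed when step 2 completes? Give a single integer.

[0] DMA t0→A (8c) ∥ CU idle ⇒ 8c, clock 8
[1] DMA t1→B (6c) ∥ CU A:t0 (6c) ⇒ 6c, clock 14
[2] DMA t2→A (7c) ∥ CU B:t1 (6c) ⇒ 7c, clock 21
[3] DMA t3→B (5c) ∥ CU A:t2 (9c) ⇒ 9c, clock 30
[4] DMA t4→A (8c) ∥ CU B:t3 (6c) ⇒ 8c, clock 38
[5] DMA t5→B (2c) ∥ CU A:t4 (4c) ⇒ 4c, clock 42
[6] DMA t6→A (9c) ∥ CU B:t5 (8c) ⇒ 9c, clock 51
[7] DMA t7→B (8c) ∥ CU A:t6 (7c) ⇒ 8c, clock 59
[8] DMA idle ∥ CU B:t7 (7c) ⇒ 7c, clock 66

end_cycle[2] = 21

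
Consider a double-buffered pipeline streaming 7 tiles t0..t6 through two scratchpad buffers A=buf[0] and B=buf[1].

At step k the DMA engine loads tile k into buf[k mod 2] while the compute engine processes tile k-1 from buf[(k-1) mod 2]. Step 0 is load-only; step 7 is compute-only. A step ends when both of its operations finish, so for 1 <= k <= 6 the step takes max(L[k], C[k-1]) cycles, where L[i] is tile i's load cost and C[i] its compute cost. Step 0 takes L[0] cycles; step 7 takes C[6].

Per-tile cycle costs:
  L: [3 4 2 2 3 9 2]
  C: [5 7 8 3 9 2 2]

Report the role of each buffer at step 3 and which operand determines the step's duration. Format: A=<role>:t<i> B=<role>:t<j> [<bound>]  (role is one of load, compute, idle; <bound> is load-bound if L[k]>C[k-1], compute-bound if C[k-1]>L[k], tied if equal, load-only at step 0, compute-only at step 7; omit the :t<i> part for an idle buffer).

step 0: L[0]=3 → dur=3, Σ=3 | A=load:t0 B=idle [load-only]
step 1: L[1]=4 C[0]=5 → dur=5, Σ=8 | A=compute:t0 B=load:t1 [compute-bound]
step 2: L[2]=2 C[1]=7 → dur=7, Σ=15 | A=load:t2 B=compute:t1 [compute-bound]
step 3: L[3]=2 C[2]=8 → dur=8, Σ=23 | A=compute:t2 B=load:t3 [compute-bound]
step 4: L[4]=3 C[3]=3 → dur=3, Σ=26 | A=load:t4 B=compute:t3 [tied]
step 5: L[5]=9 C[4]=9 → dur=9, Σ=35 | A=compute:t4 B=load:t5 [tied]
step 6: L[6]=2 C[5]=2 → dur=2, Σ=37 | A=load:t6 B=compute:t5 [tied]
step 7: C[6]=2 → dur=2, Σ=39 | A=compute:t6 B=idle [compute-only]

step 3: A=compute:t2 B=load:t3 [compute-bound]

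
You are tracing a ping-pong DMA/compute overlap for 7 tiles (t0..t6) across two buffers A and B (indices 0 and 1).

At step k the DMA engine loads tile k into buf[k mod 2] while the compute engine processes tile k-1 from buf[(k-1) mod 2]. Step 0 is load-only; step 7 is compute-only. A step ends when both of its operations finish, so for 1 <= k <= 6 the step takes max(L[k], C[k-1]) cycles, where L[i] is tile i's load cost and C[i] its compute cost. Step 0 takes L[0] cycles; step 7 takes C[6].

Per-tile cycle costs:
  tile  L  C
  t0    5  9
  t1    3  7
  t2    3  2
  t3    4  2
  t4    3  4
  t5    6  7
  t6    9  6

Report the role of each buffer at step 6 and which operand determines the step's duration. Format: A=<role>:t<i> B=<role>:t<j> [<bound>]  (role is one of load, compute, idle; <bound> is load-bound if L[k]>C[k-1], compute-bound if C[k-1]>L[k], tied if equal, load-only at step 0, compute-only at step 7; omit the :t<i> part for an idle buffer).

step 6: A=load:t6 B=compute:t5 [load-bound]

step 0: L[0]=5 → dur=5, Σ=5 | A=load:t0 B=idle [load-only]
step 1: L[1]=3 C[0]=9 → dur=9, Σ=14 | A=compute:t0 B=load:t1 [compute-bound]
step 2: L[2]=3 C[1]=7 → dur=7, Σ=21 | A=load:t2 B=compute:t1 [compute-bound]
step 3: L[3]=4 C[2]=2 → dur=4, Σ=25 | A=compute:t2 B=load:t3 [load-bound]
step 4: L[4]=3 C[3]=2 → dur=3, Σ=28 | A=load:t4 B=compute:t3 [load-bound]
step 5: L[5]=6 C[4]=4 → dur=6, Σ=34 | A=compute:t4 B=load:t5 [load-bound]
step 6: L[6]=9 C[5]=7 → dur=9, Σ=43 | A=load:t6 B=compute:t5 [load-bound]
step 7: C[6]=6 → dur=6, Σ=49 | A=compute:t6 B=idle [compute-only]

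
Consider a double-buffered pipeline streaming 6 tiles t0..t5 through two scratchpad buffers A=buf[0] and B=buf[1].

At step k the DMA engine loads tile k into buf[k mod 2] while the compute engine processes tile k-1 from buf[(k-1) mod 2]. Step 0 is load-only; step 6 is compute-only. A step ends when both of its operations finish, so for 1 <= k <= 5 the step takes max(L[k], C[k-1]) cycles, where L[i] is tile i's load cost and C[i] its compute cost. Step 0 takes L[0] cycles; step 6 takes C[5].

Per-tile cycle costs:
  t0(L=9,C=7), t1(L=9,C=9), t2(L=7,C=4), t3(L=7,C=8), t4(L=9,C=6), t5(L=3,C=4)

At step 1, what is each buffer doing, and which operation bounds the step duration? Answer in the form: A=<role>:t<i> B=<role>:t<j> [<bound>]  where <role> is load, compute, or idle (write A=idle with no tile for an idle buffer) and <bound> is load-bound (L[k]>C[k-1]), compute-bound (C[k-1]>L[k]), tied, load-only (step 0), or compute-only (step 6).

[0] DMA t0→A (9c) ∥ CU idle ⇒ 9c, clock 9
[1] DMA t1→B (9c) ∥ CU A:t0 (7c) ⇒ 9c, clock 18
[2] DMA t2→A (7c) ∥ CU B:t1 (9c) ⇒ 9c, clock 27
[3] DMA t3→B (7c) ∥ CU A:t2 (4c) ⇒ 7c, clock 34
[4] DMA t4→A (9c) ∥ CU B:t3 (8c) ⇒ 9c, clock 43
[5] DMA t5→B (3c) ∥ CU A:t4 (6c) ⇒ 6c, clock 49
[6] DMA idle ∥ CU B:t5 (4c) ⇒ 4c, clock 53

step 1: A=compute:t0 B=load:t1 [load-bound]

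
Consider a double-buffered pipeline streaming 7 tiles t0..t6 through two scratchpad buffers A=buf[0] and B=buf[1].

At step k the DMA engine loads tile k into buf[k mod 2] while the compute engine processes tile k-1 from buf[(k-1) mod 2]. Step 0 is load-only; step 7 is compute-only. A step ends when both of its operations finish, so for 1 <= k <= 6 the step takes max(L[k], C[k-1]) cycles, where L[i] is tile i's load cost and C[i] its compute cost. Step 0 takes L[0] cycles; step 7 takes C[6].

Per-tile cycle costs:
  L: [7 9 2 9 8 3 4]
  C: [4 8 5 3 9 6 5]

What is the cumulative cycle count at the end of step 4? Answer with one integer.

  0. 7=7c; end=7; A:t0 B:-
  1. max(9,4)=9c; end=16; A:t0 B:t1
  2. max(2,8)=8c; end=24; A:t2 B:t1
  3. max(9,5)=9c; end=33; A:t2 B:t3
  4. max(8,3)=8c; end=41; A:t4 B:t3
  5. max(3,9)=9c; end=50; A:t4 B:t5
  6. max(4,6)=6c; end=56; A:t6 B:t5
  7. 5=5c; end=61; A:t6 B:t5

end_cycle[4] = 41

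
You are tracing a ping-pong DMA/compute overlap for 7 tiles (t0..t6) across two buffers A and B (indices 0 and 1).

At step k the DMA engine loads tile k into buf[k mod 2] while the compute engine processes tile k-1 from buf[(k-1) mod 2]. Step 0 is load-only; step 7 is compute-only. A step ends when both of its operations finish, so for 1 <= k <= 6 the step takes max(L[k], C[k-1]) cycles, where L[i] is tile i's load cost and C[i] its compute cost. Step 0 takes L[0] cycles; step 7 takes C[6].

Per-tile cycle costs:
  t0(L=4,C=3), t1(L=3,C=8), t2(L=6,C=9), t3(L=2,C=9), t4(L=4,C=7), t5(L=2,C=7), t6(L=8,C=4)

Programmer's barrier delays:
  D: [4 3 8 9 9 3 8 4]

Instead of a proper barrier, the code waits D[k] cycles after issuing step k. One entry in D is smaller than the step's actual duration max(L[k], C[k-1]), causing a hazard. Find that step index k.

hazard at step 5

step 0: need L[0]=4 = 4; D[0]=4 ok
step 1: need max(L[1]=3,C[0]=3) = 3; D[1]=3 ok
step 2: need max(L[2]=6,C[1]=8) = 8; D[2]=8 ok
step 3: need max(L[3]=2,C[2]=9) = 9; D[3]=9 ok
step 4: need max(L[4]=4,C[3]=9) = 9; D[4]=9 ok
step 5: need max(L[5]=2,C[4]=7) = 7; D[5]=3 SHORT
step 6: need max(L[6]=8,C[5]=7) = 8; D[6]=8 ok
step 7: need C[6]=4 = 4; D[7]=4 ok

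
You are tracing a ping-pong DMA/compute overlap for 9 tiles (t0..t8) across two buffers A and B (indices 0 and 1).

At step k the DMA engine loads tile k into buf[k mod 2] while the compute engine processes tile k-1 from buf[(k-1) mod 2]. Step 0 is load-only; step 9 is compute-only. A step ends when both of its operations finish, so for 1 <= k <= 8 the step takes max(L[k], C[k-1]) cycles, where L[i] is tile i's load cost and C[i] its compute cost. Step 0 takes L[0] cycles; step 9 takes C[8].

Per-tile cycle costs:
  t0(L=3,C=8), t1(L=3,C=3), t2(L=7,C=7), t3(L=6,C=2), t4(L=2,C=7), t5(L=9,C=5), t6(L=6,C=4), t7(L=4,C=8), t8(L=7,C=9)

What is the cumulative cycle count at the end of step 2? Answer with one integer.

step 0: L[0]=3 → dur=3, Σ=3 | A=load:t0 B=idle [load-only]
step 1: L[1]=3 C[0]=8 → dur=8, Σ=11 | A=compute:t0 B=load:t1 [compute-bound]
step 2: L[2]=7 C[1]=3 → dur=7, Σ=18 | A=load:t2 B=compute:t1 [load-bound]
step 3: L[3]=6 C[2]=7 → dur=7, Σ=25 | A=compute:t2 B=load:t3 [compute-bound]
step 4: L[4]=2 C[3]=2 → dur=2, Σ=27 | A=load:t4 B=compute:t3 [tied]
step 5: L[5]=9 C[4]=7 → dur=9, Σ=36 | A=compute:t4 B=load:t5 [load-bound]
step 6: L[6]=6 C[5]=5 → dur=6, Σ=42 | A=load:t6 B=compute:t5 [load-bound]
step 7: L[7]=4 C[6]=4 → dur=4, Σ=46 | A=compute:t6 B=load:t7 [tied]
step 8: L[8]=7 C[7]=8 → dur=8, Σ=54 | A=load:t8 B=compute:t7 [compute-bound]
step 9: C[8]=9 → dur=9, Σ=63 | A=compute:t8 B=idle [compute-only]

end_cycle[2] = 18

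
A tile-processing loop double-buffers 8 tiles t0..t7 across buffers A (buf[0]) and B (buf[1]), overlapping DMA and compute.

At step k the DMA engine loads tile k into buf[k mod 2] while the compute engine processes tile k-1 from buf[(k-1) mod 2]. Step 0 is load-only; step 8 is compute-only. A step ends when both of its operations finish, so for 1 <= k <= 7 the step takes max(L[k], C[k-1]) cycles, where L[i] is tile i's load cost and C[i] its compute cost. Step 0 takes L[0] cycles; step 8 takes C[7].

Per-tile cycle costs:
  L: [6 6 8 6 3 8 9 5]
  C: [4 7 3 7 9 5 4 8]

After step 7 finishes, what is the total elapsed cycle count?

end_cycle[7] = 56

k=0 load=t0/6c comp=- wait=6 total=6
k=1 load=t1/6c comp=t0/4c wait=6 total=12
k=2 load=t2/8c comp=t1/7c wait=8 total=20
k=3 load=t3/6c comp=t2/3c wait=6 total=26
k=4 load=t4/3c comp=t3/7c wait=7 total=33
k=5 load=t5/8c comp=t4/9c wait=9 total=42
k=6 load=t6/9c comp=t5/5c wait=9 total=51
k=7 load=t7/5c comp=t6/4c wait=5 total=56
k=8 load=- comp=t7/8c wait=8 total=64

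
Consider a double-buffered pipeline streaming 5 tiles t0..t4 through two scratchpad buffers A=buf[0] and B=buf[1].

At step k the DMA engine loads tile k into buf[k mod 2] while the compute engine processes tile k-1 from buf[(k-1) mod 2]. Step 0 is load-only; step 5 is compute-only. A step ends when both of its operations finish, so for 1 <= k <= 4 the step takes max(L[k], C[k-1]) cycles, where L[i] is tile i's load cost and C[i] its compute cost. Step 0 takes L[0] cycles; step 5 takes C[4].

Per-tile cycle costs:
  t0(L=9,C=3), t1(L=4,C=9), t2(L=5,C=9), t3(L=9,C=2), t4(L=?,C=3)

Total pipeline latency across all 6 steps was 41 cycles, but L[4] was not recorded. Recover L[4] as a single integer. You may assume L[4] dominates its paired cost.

L[4] = 7

step 0 → dur = L[0]=9 = 9
step 1 → dur = max(L[1]=4, C[0]=3) = 4
step 2 → dur = max(L[2]=5, C[1]=9) = 9
step 3 → dur = max(L[3]=9, C[2]=9) = 9
step 4 → dur = max(L[4]=?, C[3]=2) = L[4]  (unknown; binding)
step 5 → dur = C[4]=3 = 3
sum of known step durations = 34
dur[4] = total - known = 41 - 34 = 7
L[4] is the binding max in step 4, so L[4] = dur[4] = 7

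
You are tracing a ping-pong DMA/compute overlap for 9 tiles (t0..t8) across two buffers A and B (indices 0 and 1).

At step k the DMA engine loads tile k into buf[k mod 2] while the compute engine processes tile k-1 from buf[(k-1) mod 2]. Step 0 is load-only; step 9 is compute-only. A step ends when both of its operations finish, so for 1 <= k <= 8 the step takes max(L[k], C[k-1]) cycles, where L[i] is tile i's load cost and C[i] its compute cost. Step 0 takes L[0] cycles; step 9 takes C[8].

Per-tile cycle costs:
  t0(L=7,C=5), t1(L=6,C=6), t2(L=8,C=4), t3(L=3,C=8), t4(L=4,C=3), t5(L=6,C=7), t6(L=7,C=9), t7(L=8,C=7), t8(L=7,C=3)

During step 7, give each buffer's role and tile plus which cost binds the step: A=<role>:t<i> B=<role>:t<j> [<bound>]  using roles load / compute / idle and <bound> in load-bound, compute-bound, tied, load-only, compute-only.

  0. 7=7c; end=7; A:t0 B:-
  1. max(6,5)=6c; end=13; A:t0 B:t1
  2. max(8,6)=8c; end=21; A:t2 B:t1
  3. max(3,4)=4c; end=25; A:t2 B:t3
  4. max(4,8)=8c; end=33; A:t4 B:t3
  5. max(6,3)=6c; end=39; A:t4 B:t5
  6. max(7,7)=7c; end=46; A:t6 B:t5
  7. max(8,9)=9c; end=55; A:t6 B:t7
  8. max(7,7)=7c; end=62; A:t8 B:t7
  9. 3=3c; end=65; A:t8 B:t7

step 7: A=compute:t6 B=load:t7 [compute-bound]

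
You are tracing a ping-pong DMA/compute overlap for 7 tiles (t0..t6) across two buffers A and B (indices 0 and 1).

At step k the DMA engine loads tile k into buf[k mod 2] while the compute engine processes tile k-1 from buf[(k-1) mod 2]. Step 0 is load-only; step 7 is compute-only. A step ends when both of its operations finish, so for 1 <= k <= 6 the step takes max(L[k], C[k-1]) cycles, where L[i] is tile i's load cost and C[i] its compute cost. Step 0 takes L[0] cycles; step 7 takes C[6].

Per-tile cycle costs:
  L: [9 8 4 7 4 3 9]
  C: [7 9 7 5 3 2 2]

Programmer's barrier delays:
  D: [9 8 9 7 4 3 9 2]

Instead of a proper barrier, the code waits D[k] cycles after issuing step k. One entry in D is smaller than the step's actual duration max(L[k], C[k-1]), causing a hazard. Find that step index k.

[0] required=L[0]=9=9 vs D=9 ok
[1] required=max(L[1]=8,C[0]=7)=8 vs D=8 ok
[2] required=max(L[2]=4,C[1]=9)=9 vs D=9 ok
[3] required=max(L[3]=7,C[2]=7)=7 vs D=7 ok
[4] required=max(L[4]=4,C[3]=5)=5 vs D=4 SHORT
[5] required=max(L[5]=3,C[4]=3)=3 vs D=3 ok
[6] required=max(L[6]=9,C[5]=2)=9 vs D=9 ok
[7] required=C[6]=2=2 vs D=2 ok

hazard at step 4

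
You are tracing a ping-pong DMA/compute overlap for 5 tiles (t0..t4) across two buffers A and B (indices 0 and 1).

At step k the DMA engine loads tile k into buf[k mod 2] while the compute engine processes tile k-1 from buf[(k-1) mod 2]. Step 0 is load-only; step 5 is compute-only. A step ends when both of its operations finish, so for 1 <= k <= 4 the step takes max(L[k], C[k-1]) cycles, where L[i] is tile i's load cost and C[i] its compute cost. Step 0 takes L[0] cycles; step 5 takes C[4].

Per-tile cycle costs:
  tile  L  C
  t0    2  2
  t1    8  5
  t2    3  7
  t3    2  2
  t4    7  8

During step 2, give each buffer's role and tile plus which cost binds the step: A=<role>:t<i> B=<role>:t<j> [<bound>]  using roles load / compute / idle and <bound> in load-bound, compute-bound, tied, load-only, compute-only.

[0] DMA t0→A (2c) ∥ CU idle ⇒ 2c, clock 2
[1] DMA t1→B (8c) ∥ CU A:t0 (2c) ⇒ 8c, clock 10
[2] DMA t2→A (3c) ∥ CU B:t1 (5c) ⇒ 5c, clock 15
[3] DMA t3→B (2c) ∥ CU A:t2 (7c) ⇒ 7c, clock 22
[4] DMA t4→A (7c) ∥ CU B:t3 (2c) ⇒ 7c, clock 29
[5] DMA idle ∥ CU A:t4 (8c) ⇒ 8c, clock 37

step 2: A=load:t2 B=compute:t1 [compute-bound]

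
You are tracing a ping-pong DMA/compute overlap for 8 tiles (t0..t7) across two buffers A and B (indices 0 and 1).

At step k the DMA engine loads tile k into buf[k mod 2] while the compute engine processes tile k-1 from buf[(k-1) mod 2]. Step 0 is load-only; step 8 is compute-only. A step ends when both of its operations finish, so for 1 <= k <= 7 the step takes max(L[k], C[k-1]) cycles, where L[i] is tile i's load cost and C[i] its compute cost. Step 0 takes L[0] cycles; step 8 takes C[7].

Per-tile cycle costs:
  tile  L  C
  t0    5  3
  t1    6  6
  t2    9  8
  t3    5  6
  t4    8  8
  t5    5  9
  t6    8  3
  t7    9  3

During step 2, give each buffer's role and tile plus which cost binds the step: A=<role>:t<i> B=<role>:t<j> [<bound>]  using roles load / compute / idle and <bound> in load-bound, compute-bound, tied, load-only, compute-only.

step 0: L[0]=5 → dur=5, Σ=5 | A=load:t0 B=idle [load-only]
step 1: L[1]=6 C[0]=3 → dur=6, Σ=11 | A=compute:t0 B=load:t1 [load-bound]
step 2: L[2]=9 C[1]=6 → dur=9, Σ=20 | A=load:t2 B=compute:t1 [load-bound]
step 3: L[3]=5 C[2]=8 → dur=8, Σ=28 | A=compute:t2 B=load:t3 [compute-bound]
step 4: L[4]=8 C[3]=6 → dur=8, Σ=36 | A=load:t4 B=compute:t3 [load-bound]
step 5: L[5]=5 C[4]=8 → dur=8, Σ=44 | A=compute:t4 B=load:t5 [compute-bound]
step 6: L[6]=8 C[5]=9 → dur=9, Σ=53 | A=load:t6 B=compute:t5 [compute-bound]
step 7: L[7]=9 C[6]=3 → dur=9, Σ=62 | A=compute:t6 B=load:t7 [load-bound]
step 8: C[7]=3 → dur=3, Σ=65 | A=idle B=compute:t7 [compute-only]

step 2: A=load:t2 B=compute:t1 [load-bound]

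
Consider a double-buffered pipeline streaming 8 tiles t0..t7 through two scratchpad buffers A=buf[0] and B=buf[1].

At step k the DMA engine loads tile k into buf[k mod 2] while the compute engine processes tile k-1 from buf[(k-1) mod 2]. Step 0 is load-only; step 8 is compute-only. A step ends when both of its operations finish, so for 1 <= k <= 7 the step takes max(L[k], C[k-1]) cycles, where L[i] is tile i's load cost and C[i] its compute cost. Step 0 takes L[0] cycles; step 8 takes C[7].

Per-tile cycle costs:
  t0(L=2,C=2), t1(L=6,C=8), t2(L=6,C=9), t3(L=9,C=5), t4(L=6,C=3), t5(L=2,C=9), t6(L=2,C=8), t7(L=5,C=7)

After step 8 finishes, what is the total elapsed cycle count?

k=0 load=t0/2c comp=- wait=2 total=2
k=1 load=t1/6c comp=t0/2c wait=6 total=8
k=2 load=t2/6c comp=t1/8c wait=8 total=16
k=3 load=t3/9c comp=t2/9c wait=9 total=25
k=4 load=t4/6c comp=t3/5c wait=6 total=31
k=5 load=t5/2c comp=t4/3c wait=3 total=34
k=6 load=t6/2c comp=t5/9c wait=9 total=43
k=7 load=t7/5c comp=t6/8c wait=8 total=51
k=8 load=- comp=t7/7c wait=7 total=58

end_cycle[8] = 58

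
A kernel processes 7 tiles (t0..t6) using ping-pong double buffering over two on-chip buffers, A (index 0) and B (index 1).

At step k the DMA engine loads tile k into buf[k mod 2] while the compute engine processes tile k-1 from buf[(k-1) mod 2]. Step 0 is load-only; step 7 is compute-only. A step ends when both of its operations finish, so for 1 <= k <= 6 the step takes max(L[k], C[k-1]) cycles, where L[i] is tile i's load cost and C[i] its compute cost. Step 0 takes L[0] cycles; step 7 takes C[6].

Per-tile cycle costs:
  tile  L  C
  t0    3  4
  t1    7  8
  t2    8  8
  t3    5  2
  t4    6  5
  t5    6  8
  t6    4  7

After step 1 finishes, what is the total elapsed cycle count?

  0. 3=3c; end=3; A:t0 B:-
  1. max(7,4)=7c; end=10; A:t0 B:t1
  2. max(8,8)=8c; end=18; A:t2 B:t1
  3. max(5,8)=8c; end=26; A:t2 B:t3
  4. max(6,2)=6c; end=32; A:t4 B:t3
  5. max(6,5)=6c; end=38; A:t4 B:t5
  6. max(4,8)=8c; end=46; A:t6 B:t5
  7. 7=7c; end=53; A:t6 B:t5

end_cycle[1] = 10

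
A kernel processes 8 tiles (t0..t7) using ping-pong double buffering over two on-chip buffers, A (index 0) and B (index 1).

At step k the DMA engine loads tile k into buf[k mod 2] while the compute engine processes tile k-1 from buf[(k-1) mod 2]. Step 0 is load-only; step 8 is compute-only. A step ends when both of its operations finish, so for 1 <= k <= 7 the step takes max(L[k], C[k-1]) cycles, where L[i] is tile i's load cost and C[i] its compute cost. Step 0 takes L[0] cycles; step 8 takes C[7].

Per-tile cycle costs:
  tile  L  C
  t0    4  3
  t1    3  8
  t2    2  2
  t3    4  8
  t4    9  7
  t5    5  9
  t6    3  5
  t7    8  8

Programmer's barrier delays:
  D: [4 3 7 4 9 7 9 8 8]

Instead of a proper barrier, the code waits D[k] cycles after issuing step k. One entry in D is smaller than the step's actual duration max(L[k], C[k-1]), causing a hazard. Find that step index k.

[0] required=L[0]=4=4 vs D=4 ok
[1] required=max(L[1]=3,C[0]=3)=3 vs D=3 ok
[2] required=max(L[2]=2,C[1]=8)=8 vs D=7 SHORT
[3] required=max(L[3]=4,C[2]=2)=4 vs D=4 ok
[4] required=max(L[4]=9,C[3]=8)=9 vs D=9 ok
[5] required=max(L[5]=5,C[4]=7)=7 vs D=7 ok
[6] required=max(L[6]=3,C[5]=9)=9 vs D=9 ok
[7] required=max(L[7]=8,C[6]=5)=8 vs D=8 ok
[8] required=C[7]=8=8 vs D=8 ok

hazard at step 2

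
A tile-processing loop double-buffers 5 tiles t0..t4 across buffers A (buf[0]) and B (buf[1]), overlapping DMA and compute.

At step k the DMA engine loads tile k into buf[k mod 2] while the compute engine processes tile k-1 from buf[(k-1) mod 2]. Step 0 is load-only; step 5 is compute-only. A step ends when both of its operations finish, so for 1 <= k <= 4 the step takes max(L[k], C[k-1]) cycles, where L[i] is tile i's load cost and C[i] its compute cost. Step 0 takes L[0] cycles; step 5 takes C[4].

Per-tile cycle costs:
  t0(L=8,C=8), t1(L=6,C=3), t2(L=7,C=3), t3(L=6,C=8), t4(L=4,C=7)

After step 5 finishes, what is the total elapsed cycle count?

end_cycle[5] = 44

[0] DMA t0→A (8c) ∥ CU idle ⇒ 8c, clock 8
[1] DMA t1→B (6c) ∥ CU A:t0 (8c) ⇒ 8c, clock 16
[2] DMA t2→A (7c) ∥ CU B:t1 (3c) ⇒ 7c, clock 23
[3] DMA t3→B (6c) ∥ CU A:t2 (3c) ⇒ 6c, clock 29
[4] DMA t4→A (4c) ∥ CU B:t3 (8c) ⇒ 8c, clock 37
[5] DMA idle ∥ CU A:t4 (7c) ⇒ 7c, clock 44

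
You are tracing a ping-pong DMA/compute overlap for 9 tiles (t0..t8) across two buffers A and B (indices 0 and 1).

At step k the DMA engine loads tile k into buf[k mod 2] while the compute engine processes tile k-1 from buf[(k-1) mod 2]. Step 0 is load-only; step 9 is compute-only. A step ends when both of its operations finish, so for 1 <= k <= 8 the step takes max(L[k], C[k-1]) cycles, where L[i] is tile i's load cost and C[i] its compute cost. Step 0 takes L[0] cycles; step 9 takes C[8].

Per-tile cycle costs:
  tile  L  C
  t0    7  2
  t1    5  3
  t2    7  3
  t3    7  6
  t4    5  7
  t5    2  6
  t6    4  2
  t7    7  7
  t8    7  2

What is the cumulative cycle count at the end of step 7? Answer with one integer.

  0. 7=7c; end=7; A:t0 B:-
  1. max(5,2)=5c; end=12; A:t0 B:t1
  2. max(7,3)=7c; end=19; A:t2 B:t1
  3. max(7,3)=7c; end=26; A:t2 B:t3
  4. max(5,6)=6c; end=32; A:t4 B:t3
  5. max(2,7)=7c; end=39; A:t4 B:t5
  6. max(4,6)=6c; end=45; A:t6 B:t5
  7. max(7,2)=7c; end=52; A:t6 B:t7
  8. max(7,7)=7c; end=59; A:t8 B:t7
  9. 2=2c; end=61; A:t8 B:t7

end_cycle[7] = 52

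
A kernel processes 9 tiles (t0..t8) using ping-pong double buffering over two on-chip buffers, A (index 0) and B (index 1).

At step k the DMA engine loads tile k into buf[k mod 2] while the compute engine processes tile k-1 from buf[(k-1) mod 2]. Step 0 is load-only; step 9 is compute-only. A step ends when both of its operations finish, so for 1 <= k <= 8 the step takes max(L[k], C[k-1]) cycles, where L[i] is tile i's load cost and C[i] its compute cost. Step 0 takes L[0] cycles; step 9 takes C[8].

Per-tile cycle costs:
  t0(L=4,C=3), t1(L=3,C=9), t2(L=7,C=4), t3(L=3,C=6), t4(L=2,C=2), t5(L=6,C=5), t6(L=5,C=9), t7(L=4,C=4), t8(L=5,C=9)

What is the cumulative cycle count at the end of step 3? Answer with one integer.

end_cycle[3] = 20

k=0 load=t0/4c comp=- wait=4 total=4
k=1 load=t1/3c comp=t0/3c wait=3 total=7
k=2 load=t2/7c comp=t1/9c wait=9 total=16
k=3 load=t3/3c comp=t2/4c wait=4 total=20
k=4 load=t4/2c comp=t3/6c wait=6 total=26
k=5 load=t5/6c comp=t4/2c wait=6 total=32
k=6 load=t6/5c comp=t5/5c wait=5 total=37
k=7 load=t7/4c comp=t6/9c wait=9 total=46
k=8 load=t8/5c comp=t7/4c wait=5 total=51
k=9 load=- comp=t8/9c wait=9 total=60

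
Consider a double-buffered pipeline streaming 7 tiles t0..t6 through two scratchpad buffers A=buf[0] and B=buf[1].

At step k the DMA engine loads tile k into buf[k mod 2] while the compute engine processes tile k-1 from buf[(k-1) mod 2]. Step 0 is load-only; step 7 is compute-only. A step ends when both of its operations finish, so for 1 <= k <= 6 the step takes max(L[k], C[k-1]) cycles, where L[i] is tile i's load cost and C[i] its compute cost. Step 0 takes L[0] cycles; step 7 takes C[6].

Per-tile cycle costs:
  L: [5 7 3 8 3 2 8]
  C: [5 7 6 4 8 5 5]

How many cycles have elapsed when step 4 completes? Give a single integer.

[0] DMA t0→A (5c) ∥ CU idle ⇒ 5c, clock 5
[1] DMA t1→B (7c) ∥ CU A:t0 (5c) ⇒ 7c, clock 12
[2] DMA t2→A (3c) ∥ CU B:t1 (7c) ⇒ 7c, clock 19
[3] DMA t3→B (8c) ∥ CU A:t2 (6c) ⇒ 8c, clock 27
[4] DMA t4→A (3c) ∥ CU B:t3 (4c) ⇒ 4c, clock 31
[5] DMA t5→B (2c) ∥ CU A:t4 (8c) ⇒ 8c, clock 39
[6] DMA t6→A (8c) ∥ CU B:t5 (5c) ⇒ 8c, clock 47
[7] DMA idle ∥ CU A:t6 (5c) ⇒ 5c, clock 52

end_cycle[4] = 31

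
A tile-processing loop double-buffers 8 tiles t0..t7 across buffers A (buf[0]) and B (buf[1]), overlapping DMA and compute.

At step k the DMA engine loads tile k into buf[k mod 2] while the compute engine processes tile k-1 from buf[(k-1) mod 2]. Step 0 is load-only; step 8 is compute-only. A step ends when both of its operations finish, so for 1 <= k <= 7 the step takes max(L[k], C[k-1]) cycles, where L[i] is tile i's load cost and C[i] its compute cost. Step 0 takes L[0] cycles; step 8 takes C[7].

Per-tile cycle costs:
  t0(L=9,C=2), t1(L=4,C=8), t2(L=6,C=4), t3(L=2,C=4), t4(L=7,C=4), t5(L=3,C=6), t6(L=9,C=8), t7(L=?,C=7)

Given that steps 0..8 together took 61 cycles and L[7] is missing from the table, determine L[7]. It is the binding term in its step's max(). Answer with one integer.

step 0: dur = L[0]=9 = 9
step 1: dur = max(L[1]=4, C[0]=2) = 4
step 2: dur = max(L[2]=6, C[1]=8) = 8
step 3: dur = max(L[3]=2, C[2]=4) = 4
step 4: dur = max(L[4]=7, C[3]=4) = 7
step 5: dur = max(L[5]=3, C[4]=4) = 4
step 6: dur = max(L[6]=9, C[5]=6) = 9
step 7: dur = max(L[7]=?, C[6]=8) = L[7]  (unknown; binding)
step 8: dur = C[7]=7 = 7
sum of known step durations = 52
dur[7] = total - known = 61 - 52 = 9
L[7] is the binding max in step 7, so L[7] = dur[7] = 9

L[7] = 9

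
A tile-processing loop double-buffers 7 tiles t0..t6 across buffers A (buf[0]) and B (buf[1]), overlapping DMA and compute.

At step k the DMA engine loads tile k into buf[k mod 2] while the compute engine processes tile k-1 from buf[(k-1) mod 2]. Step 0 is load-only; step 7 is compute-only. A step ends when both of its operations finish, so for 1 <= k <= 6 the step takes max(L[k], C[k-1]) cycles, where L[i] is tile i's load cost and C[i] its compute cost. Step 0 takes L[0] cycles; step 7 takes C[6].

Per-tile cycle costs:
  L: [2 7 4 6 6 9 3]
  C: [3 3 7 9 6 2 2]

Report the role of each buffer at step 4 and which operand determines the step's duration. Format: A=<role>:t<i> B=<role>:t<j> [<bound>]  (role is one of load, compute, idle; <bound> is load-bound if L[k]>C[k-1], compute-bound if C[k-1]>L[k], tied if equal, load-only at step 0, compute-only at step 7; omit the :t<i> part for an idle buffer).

[0] DMA t0→A (2c) ∥ CU idle ⇒ 2c, clock 2
[1] DMA t1→B (7c) ∥ CU A:t0 (3c) ⇒ 7c, clock 9
[2] DMA t2→A (4c) ∥ CU B:t1 (3c) ⇒ 4c, clock 13
[3] DMA t3→B (6c) ∥ CU A:t2 (7c) ⇒ 7c, clock 20
[4] DMA t4→A (6c) ∥ CU B:t3 (9c) ⇒ 9c, clock 29
[5] DMA t5→B (9c) ∥ CU A:t4 (6c) ⇒ 9c, clock 38
[6] DMA t6→A (3c) ∥ CU B:t5 (2c) ⇒ 3c, clock 41
[7] DMA idle ∥ CU A:t6 (2c) ⇒ 2c, clock 43

step 4: A=load:t4 B=compute:t3 [compute-bound]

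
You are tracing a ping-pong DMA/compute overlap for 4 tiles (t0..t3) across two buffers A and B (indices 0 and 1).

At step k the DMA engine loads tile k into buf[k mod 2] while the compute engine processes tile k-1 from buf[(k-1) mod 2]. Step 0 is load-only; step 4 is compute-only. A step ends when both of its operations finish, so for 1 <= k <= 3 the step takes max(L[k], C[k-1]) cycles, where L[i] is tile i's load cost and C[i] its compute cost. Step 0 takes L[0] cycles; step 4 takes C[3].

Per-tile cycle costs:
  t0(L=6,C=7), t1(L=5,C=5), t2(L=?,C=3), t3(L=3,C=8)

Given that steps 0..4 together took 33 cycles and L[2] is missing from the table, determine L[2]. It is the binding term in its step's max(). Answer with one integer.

L[2] = 9

step 0 → dur = L[0]=6 = 6
step 1 → dur = max(L[1]=5, C[0]=7) = 7
step 2 → dur = max(L[2]=?, C[1]=5) = L[2]  (unknown; binding)
step 3 → dur = max(L[3]=3, C[2]=3) = 3
step 4 → dur = C[3]=8 = 8
sum of known step durations = 24
dur[2] = total - known = 33 - 24 = 9
L[2] is the binding max in step 2, so L[2] = dur[2] = 9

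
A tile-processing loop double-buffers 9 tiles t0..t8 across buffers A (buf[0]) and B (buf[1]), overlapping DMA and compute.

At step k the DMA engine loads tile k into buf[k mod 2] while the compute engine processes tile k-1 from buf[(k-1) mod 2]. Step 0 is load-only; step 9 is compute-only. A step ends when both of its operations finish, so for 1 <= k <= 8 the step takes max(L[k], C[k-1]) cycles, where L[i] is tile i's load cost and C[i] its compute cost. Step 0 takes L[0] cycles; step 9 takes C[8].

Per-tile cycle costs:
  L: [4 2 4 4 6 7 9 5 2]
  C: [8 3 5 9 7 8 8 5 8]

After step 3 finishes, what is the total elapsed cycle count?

end_cycle[3] = 21

  0. 4=4c; end=4; A:t0 B:-
  1. max(2,8)=8c; end=12; A:t0 B:t1
  2. max(4,3)=4c; end=16; A:t2 B:t1
  3. max(4,5)=5c; end=21; A:t2 B:t3
  4. max(6,9)=9c; end=30; A:t4 B:t3
  5. max(7,7)=7c; end=37; A:t4 B:t5
  6. max(9,8)=9c; end=46; A:t6 B:t5
  7. max(5,8)=8c; end=54; A:t6 B:t7
  8. max(2,5)=5c; end=59; A:t8 B:t7
  9. 8=8c; end=67; A:t8 B:t7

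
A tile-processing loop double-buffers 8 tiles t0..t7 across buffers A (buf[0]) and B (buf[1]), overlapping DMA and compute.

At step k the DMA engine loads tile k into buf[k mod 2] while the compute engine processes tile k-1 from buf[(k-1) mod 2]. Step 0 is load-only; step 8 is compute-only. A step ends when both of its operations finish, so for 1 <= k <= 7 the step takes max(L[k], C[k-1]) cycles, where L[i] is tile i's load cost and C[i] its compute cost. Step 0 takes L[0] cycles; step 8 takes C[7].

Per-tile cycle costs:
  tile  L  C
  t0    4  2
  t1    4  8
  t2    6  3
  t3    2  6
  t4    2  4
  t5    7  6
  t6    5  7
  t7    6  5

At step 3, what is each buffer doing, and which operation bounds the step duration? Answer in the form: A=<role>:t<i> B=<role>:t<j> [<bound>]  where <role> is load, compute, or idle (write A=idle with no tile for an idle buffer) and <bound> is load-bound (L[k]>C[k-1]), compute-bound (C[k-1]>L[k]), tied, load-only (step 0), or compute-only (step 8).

step 0: L[0]=4 → dur=4, Σ=4 | A=load:t0 B=idle [load-only]
step 1: L[1]=4 C[0]=2 → dur=4, Σ=8 | A=compute:t0 B=load:t1 [load-bound]
step 2: L[2]=6 C[1]=8 → dur=8, Σ=16 | A=load:t2 B=compute:t1 [compute-bound]
step 3: L[3]=2 C[2]=3 → dur=3, Σ=19 | A=compute:t2 B=load:t3 [compute-bound]
step 4: L[4]=2 C[3]=6 → dur=6, Σ=25 | A=load:t4 B=compute:t3 [compute-bound]
step 5: L[5]=7 C[4]=4 → dur=7, Σ=32 | A=compute:t4 B=load:t5 [load-bound]
step 6: L[6]=5 C[5]=6 → dur=6, Σ=38 | A=load:t6 B=compute:t5 [compute-bound]
step 7: L[7]=6 C[6]=7 → dur=7, Σ=45 | A=compute:t6 B=load:t7 [compute-bound]
step 8: C[7]=5 → dur=5, Σ=50 | A=idle B=compute:t7 [compute-only]

step 3: A=compute:t2 B=load:t3 [compute-bound]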